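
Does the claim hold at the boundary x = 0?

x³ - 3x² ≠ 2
x = 0: LHS = 0³ - 3·0² = 0; 0 ≠ 2 — holds

The relation is satisfied at x = 0.

Answer: Yes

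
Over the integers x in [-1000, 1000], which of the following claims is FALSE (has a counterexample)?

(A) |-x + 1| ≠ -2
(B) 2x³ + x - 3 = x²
(A) An absolute value is never negative, so the left side is ≥ 0 for every x, while the right side is -2. Tightest case in [-1000, 1000] is x = 1:
x = 1: LHS = |-1 + 1| = |0| = 0; 0 ≠ -2 — holds
Hence LHS − RHS is never 0, i.e. the two sides are never equal, so the relation holds for every integer in [-1000, 1000].

(B) x = 0: LHS = 2·0³ + 0 - 3 = -3, RHS = 0² = 0; -3 = 0 — FAILS

Only (B) has a counterexample.

Answer: B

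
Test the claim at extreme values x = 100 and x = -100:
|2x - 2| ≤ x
x = 100: LHS = |2·100 - 2| = |198| = 198; 198 ≤ 100 — FAILS
x = -100: LHS = |2·(-100) - 2| = |-202| = 202; 202 ≤ -100 — FAILS

Answer: No, fails for both x = 100 and x = -100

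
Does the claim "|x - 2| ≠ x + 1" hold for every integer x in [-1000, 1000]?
Track d = LHS − RHS over the integers in [-1000, 1000]. Equality would need d = 0, but d changes sign only between consecutive integers, jumping over 0:
x = 0: LHS = |0 - 2| = |-2| = 2, RHS = 0 + 1 = 1; 2 ≠ 1 — holds  (d = 1)
x = 1: LHS = |1 - 2| = |-1| = 1, RHS = 1 + 1 = 2; 1 ≠ 2 — holds  (d = -1)
Away from these crossings d keeps a constant sign, and checking every integer in [-1000, 1000] confirms d ≠ 0 throughout. Hence the two sides are never equal, so the relation holds for every integer in [-1000, 1000].

No counterexample exists.

Answer: True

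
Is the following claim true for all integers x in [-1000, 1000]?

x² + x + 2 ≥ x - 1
Over all integers in [-1000, 1000], LHS − RHS is smallest at x = 0, where it equals 3:
x = 0: LHS = 0² + 0 + 2 = 2, RHS = 0 - 1 = -1; 2 ≥ -1 — holds
At the ends of the range:
x = -1000: LHS = (-1000)² + (-1000) + 2 = 999002, RHS = (-1000) - 1 = -1001; 999002 ≥ -1001 — holds
x = 1000: LHS = 1000² + 1000 + 2 = 1001002, RHS = 1000 - 1 = 999; 1001002 ≥ 999 — holds
Hence LHS − RHS is never negative, i.e. LHS ≥ RHS throughout, so the relation holds for every integer in [-1000, 1000].

No counterexample exists.

Answer: True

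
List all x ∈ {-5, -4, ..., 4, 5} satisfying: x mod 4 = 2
Holds for: {-2, 2}
Fails for: {-5, -4, -3, -1, 0, 1, 3, 4, 5}

Answer: {-2, 2}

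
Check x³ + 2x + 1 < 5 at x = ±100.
x = 100: LHS = 100³ + 2·100 + 1 = 1000201; 1000201 < 5 — FAILS
x = -100: LHS = (-100)³ + 2·(-100) + 1 = -1000199; -1000199 < 5 — holds

Answer: Partially: fails for x = 100, holds for x = -100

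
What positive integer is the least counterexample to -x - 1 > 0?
Testing positive integers:
x = 1: LHS = -1 - 1 = -2; -2 > 0 — FAILS  ← smallest positive counterexample

Answer: x = 1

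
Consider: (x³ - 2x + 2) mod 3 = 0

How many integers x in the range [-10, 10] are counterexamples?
Counterexamples in [-10, 10]: {-9, -8, -6, -5, -3, -2, 0, 1, 3, 4, 6, 7, 9, 10}.

Counting them gives 14 values.

Answer: 14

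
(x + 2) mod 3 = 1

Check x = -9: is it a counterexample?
Substitute x = -9 into the relation:
x = -9: LHS = ((-9) + 2) mod 3 = (-7) mod 3 = 2; 2 = 1 — FAILS

Since the claim fails at x = -9, this value is a counterexample.

Answer: Yes, x = -9 is a counterexample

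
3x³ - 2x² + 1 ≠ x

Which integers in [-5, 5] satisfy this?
Track d = LHS − RHS over the integers in [-5, 5]. Equality would need d = 0, but d changes sign only between consecutive integers, jumping over 0:
x = -1: LHS = 3·(-1)³ - 2·(-1)² + 1 = -4; -4 ≠ -1 — holds  (d = -3)
x = 0: LHS = 3·0³ - 2·0² + 1 = 1; 1 ≠ 0 — holds  (d = 1)
Away from these crossings d keeps a constant sign, and checking every integer in [-5, 5] confirms d ≠ 0 throughout. Hence the two sides are never equal, so the relation holds for every integer in [-5, 5].

Answer: All integers in [-5, 5]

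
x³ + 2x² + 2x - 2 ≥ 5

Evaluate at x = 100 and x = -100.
x = 100: LHS = 100³ + 2·100² + 2·100 - 2 = 1020198; 1020198 ≥ 5 — holds
x = -100: LHS = (-100)³ + 2·(-100)² + 2·(-100) - 2 = -980202; -980202 ≥ 5 — FAILS

Answer: Partially: holds for x = 100, fails for x = -100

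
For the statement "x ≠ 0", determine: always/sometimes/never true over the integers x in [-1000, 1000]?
Holds at x = 1: 1 ≠ 0 — holds
Fails at x = 0: 0 ≠ 0 — FAILS
It is satisfied by some integers in the range but not all.

Answer: Sometimes true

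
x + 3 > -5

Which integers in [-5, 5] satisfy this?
Over all integers in [-5, 5], LHS − RHS is smallest at x = -5, where it equals 3:
x = -5: LHS = (-5) + 3 = -2; -2 > -5 — holds
At the ends of the range:
x = 5: LHS = 5 + 3 = 8; 8 > -5 — holds
Hence LHS − RHS is never zero or negative, i.e. LHS > RHS throughout, so the relation holds for every integer in [-5, 5].

Answer: All integers in [-5, 5]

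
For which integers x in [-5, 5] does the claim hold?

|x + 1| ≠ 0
Holds for: {-5, -4, -3, -2, 0, 1, 2, 3, 4, 5}
Fails for: {-1}

Answer: {-5, -4, -3, -2, 0, 1, 2, 3, 4, 5}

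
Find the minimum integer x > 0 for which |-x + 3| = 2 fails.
Testing positive integers:
x = 1: LHS = |-1 + 3| = |2| = 2; 2 = 2 — holds
x = 2: LHS = |-2 + 3| = |1| = 1; 1 = 2 — FAILS  ← smallest positive counterexample

Answer: x = 2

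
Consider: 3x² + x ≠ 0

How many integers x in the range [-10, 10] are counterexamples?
Counterexamples in [-10, 10]: {0}.

Counting them gives 1 values.

Answer: 1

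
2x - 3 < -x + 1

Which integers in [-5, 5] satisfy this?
Holds for: {-5, -4, -3, -2, -1, 0, 1}
Fails for: {2, 3, 4, 5}

Answer: {-5, -4, -3, -2, -1, 0, 1}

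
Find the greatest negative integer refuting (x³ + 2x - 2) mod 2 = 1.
Testing negative integers from -1 downward:
x = -1: LHS = ((-1)³ + 2·(-1) - 2) mod 2 = (-5) mod 2 = 1; 1 = 1 — holds
x = -2: LHS = ((-2)³ + 2·(-2) - 2) mod 2 = (-14) mod 2 = 0; 0 = 1 — FAILS  ← closest negative counterexample to 0

Answer: x = -2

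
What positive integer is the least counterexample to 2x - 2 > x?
Testing positive integers:
x = 1: LHS = 2·1 - 2 = 0; 0 > 1 — FAILS  ← smallest positive counterexample

Answer: x = 1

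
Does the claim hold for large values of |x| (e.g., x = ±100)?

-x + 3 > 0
x = 100: LHS = -100 + 3 = -97; -97 > 0 — FAILS
x = -100: LHS = -(-100) + 3 = 103; 103 > 0 — holds

Answer: Partially: fails for x = 100, holds for x = -100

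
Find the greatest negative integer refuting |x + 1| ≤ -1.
Testing negative integers from -1 downward:
x = -1: LHS = |(-1) + 1| = |0| = 0; 0 ≤ -1 — FAILS  ← closest negative counterexample to 0

Answer: x = -1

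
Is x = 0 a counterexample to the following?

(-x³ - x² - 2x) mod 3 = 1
Substitute x = 0 into the relation:
x = 0: LHS = (-0³ - 0² - 2·0) mod 3 = 0 mod 3 = 0; 0 = 1 — FAILS

Since the claim fails at x = 0, this value is a counterexample.

Answer: Yes, x = 0 is a counterexample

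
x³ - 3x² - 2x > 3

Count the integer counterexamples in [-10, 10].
Counterexamples in [-10, 10]: {-10, -9, -8, -7, -6, -5, -4, -3, -2, -1, 0, 1, 2, 3}.

Counting them gives 14 values.

Answer: 14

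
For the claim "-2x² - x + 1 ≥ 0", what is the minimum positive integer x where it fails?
Testing positive integers:
x = 1: LHS = -2·1² - 1 + 1 = -2; -2 ≥ 0 — FAILS  ← smallest positive counterexample

Answer: x = 1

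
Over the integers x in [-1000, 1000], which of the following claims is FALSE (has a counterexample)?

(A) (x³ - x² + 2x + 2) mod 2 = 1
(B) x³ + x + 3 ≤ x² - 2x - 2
(A) x = 0: LHS = (0³ - 0² + 2·0 + 2) mod 2 = 2 mod 2 = 0; 0 = 1 — FAILS
(B) x = 0: LHS = 0³ + 0 + 3 = 3, RHS = 0² - 2·0 - 2 = -2; 3 ≤ -2 — FAILS

Answer: Both A and B are false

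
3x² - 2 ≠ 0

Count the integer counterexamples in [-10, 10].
Track d = LHS − RHS over the integers in [-10, 10]. Equality would need d = 0, but d changes sign only between consecutive integers, jumping over 0:
x = -1: LHS = 3·(-1)² - 2 = 1; 1 ≠ 0 — holds  (d = 1)
x = 0: LHS = 3·0² - 2 = -2; -2 ≠ 0 — holds  (d = -2)
x = 0: LHS = 3·0² - 2 = -2; -2 ≠ 0 — holds  (d = -2)
x = 1: LHS = 3·1² - 2 = 1; 1 ≠ 0 — holds  (d = 1)
Away from these crossings d keeps a constant sign, and checking every integer in [-10, 10] confirms d ≠ 0 throughout. Hence the two sides are never equal, so the relation holds for every integer in [-10, 10].

No counterexample appears in that range.

Answer: 0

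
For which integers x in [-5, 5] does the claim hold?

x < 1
Holds for: {-5, -4, -3, -2, -1, 0}
Fails for: {1, 2, 3, 4, 5}

Answer: {-5, -4, -3, -2, -1, 0}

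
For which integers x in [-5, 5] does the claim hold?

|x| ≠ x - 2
Over all integers in [-5, 5], LHS − RHS is always positive; it is smallest at x = 0, where it equals 2:
x = 0: LHS = |0| = 0, RHS = 0 - 2 = -2; 0 ≠ -2 — holds
At the ends of the range:
x = -5: LHS = |-5| = 5, RHS = (-5) - 2 = -7; 5 ≠ -7 — holds
x = 5: LHS = |5| = 5, RHS = 5 - 2 = 3; 5 ≠ 3 — holds
Hence LHS − RHS is never 0, i.e. the two sides are never equal, so the relation holds for every integer in [-5, 5].

Answer: All integers in [-5, 5]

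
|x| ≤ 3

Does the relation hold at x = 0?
x = 0: LHS = |0| = 0; 0 ≤ 3 — holds

The relation is satisfied at x = 0.

Answer: Yes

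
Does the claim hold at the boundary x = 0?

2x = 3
x = 0: LHS = 2·0 = 0; 0 = 3 — FAILS

The relation fails at x = 0, so x = 0 is a counterexample.

Answer: No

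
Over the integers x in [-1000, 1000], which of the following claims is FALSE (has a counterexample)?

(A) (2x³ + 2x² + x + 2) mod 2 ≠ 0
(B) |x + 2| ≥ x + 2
(A) x = 0: LHS = (2·0³ + 2·0² + 0 + 2) mod 2 = 2 mod 2 = 0; 0 ≠ 0 — FAILS

(B) Over all integers in [-1000, 1000], LHS − RHS is smallest at x = 0, where it equals 0:
x = 0: LHS = |0 + 2| = |2| = 2, RHS = 0 + 2 = 2; 2 ≥ 2 — holds
At the ends of the range:
x = -1000: LHS = |(-1000) + 2| = |-998| = 998, RHS = (-1000) + 2 = -998; 998 ≥ -998 — holds
x = 1000: LHS = |1000 + 2| = |1002| = 1002, RHS = 1000 + 2 = 1002; 1002 ≥ 1002 — holds
Hence LHS − RHS is never negative, i.e. LHS ≥ RHS throughout, so the relation holds for every integer in [-1000, 1000].

Only (A) has a counterexample.

Answer: A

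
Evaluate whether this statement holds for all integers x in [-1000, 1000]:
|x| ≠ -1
An absolute value is never negative, so the left side is ≥ 0 for every x, while the right side is -1. Tightest case in [-1000, 1000] is x = 0:
x = 0: LHS = |0| = 0; 0 ≠ -1 — holds
Hence LHS − RHS is never 0, i.e. the two sides are never equal, so the relation holds for every integer in [-1000, 1000].

No counterexample exists.

Answer: True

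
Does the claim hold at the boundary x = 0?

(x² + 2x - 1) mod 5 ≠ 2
x = 0: LHS = (0² + 2·0 - 1) mod 5 = (-1) mod 5 = 4; 4 ≠ 2 — holds

The relation is satisfied at x = 0.

Answer: Yes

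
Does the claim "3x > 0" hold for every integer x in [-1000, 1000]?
The claim fails at x = 0:
x = 0: LHS = 3·0 = 0; 0 > 0 — FAILS

Because a single integer refutes it, the statement is false.

Answer: False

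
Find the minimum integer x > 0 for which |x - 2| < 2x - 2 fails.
Testing positive integers:
x = 1: LHS = |1 - 2| = |-1| = 1, RHS = 2·1 - 2 = 0; 1 < 0 — FAILS  ← smallest positive counterexample

Answer: x = 1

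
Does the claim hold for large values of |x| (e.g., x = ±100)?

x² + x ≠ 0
x = 100: LHS = 100² + 100 = 10100; 10100 ≠ 0 — holds
x = -100: LHS = (-100)² + (-100) = 9900; 9900 ≠ 0 — holds

Answer: Yes, holds for both x = 100 and x = -100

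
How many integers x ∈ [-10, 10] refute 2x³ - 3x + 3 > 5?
Counterexamples in [-10, 10]: {-10, -9, -8, -7, -6, -5, -4, -3, -2, -1, 0, 1}.

Counting them gives 12 values.

Answer: 12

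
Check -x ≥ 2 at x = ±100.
x = 100: -100 ≥ 2 — FAILS
x = -100: LHS = -(-100) = 100; 100 ≥ 2 — holds

Answer: Partially: fails for x = 100, holds for x = -100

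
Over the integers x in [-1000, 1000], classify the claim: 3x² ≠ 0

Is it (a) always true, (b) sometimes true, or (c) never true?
Holds at x = 1: LHS = 3·1² = 3; 3 ≠ 0 — holds
Fails at x = 0: LHS = 3·0² = 0; 0 ≠ 0 — FAILS
It is satisfied by some integers in the range but not all.

Answer: Sometimes true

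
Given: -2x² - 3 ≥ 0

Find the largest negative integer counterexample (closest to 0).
Testing negative integers from -1 downward:
x = -1: LHS = -2·(-1)² - 3 = -5; -5 ≥ 0 — FAILS  ← closest negative counterexample to 0

Answer: x = -1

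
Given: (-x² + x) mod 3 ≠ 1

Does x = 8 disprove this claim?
Substitute x = 8 into the relation:
x = 8: LHS = (-8² + 8) mod 3 = (-56) mod 3 = 1; 1 ≠ 1 — FAILS

Since the claim fails at x = 8, this value is a counterexample.

Answer: Yes, x = 8 is a counterexample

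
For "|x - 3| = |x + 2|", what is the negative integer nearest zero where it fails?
Testing negative integers from -1 downward:
x = -1: LHS = |(-1) - 3| = |-4| = 4, RHS = |(-1) + 2| = |1| = 1; 4 = 1 — FAILS  ← closest negative counterexample to 0

Answer: x = -1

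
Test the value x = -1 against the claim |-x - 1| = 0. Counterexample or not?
Substitute x = -1 into the relation:
x = -1: LHS = |-(-1) - 1| = |0| = 0; 0 = 0 — holds

The claim holds here, so x = -1 is not a counterexample. (A counterexample exists elsewhere, e.g. x = 0.)

Answer: No, x = -1 is not a counterexample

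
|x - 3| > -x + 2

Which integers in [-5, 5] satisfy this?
Over all integers in [-5, 5], LHS − RHS is smallest at x = 0, where it equals 1:
x = 0: LHS = |0 - 3| = |-3| = 3, RHS = -0 + 2 = 2; 3 > 2 — holds
At the ends of the range:
x = -5: LHS = |(-5) - 3| = |-8| = 8, RHS = -(-5) + 2 = 7; 8 > 7 — holds
x = 5: LHS = |5 - 3| = |2| = 2, RHS = -5 + 2 = -3; 2 > -3 — holds
Hence LHS − RHS is never zero or negative, i.e. LHS > RHS throughout, so the relation holds for every integer in [-5, 5].

Answer: All integers in [-5, 5]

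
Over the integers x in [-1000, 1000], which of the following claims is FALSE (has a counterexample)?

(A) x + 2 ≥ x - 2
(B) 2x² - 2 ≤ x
(A) Over all integers in [-1000, 1000], LHS − RHS is smallest at x = 0, where it equals 4:
x = 0: LHS = 0 + 2 = 2, RHS = 0 - 2 = -2; 2 ≥ -2 — holds
At the ends of the range:
x = -1000: LHS = (-1000) + 2 = -998, RHS = (-1000) - 2 = -1002; -998 ≥ -1002 — holds
x = 1000: LHS = 1000 + 2 = 1002, RHS = 1000 - 2 = 998; 1002 ≥ 998 — holds
Hence LHS − RHS is never negative, i.e. LHS ≥ RHS throughout, so the relation holds for every integer in [-1000, 1000].

(B) x = -1: LHS = 2·(-1)² - 2 = 0; 0 ≤ -1 — FAILS

Only (B) has a counterexample.

Answer: B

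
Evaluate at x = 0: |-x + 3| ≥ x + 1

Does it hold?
x = 0: LHS = |-0 + 3| = |3| = 3, RHS = 0 + 1 = 1; 3 ≥ 1 — holds

The relation is satisfied at x = 0.

Answer: Yes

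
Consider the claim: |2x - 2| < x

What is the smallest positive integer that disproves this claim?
Testing positive integers:
x = 1: LHS = |2·1 - 2| = |0| = 0; 0 < 1 — holds
x = 2: LHS = |2·2 - 2| = |2| = 2; 2 < 2 — FAILS  ← smallest positive counterexample

Answer: x = 2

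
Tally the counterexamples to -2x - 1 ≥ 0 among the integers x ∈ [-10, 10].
Counterexamples in [-10, 10]: {0, 1, 2, 3, 4, 5, 6, 7, 8, 9, 10}.

Counting them gives 11 values.

Answer: 11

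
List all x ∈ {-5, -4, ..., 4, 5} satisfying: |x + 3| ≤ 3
Holds for: {-5, -4, -3, -2, -1, 0}
Fails for: {1, 2, 3, 4, 5}

Answer: {-5, -4, -3, -2, -1, 0}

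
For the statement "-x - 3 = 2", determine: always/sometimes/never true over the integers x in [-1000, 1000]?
Holds at x = -5: LHS = -(-5) - 3 = 2; 2 = 2 — holds
Fails at x = 0: LHS = -0 - 3 = -3; -3 = 2 — FAILS
It is satisfied by some integers in the range but not all.

Answer: Sometimes true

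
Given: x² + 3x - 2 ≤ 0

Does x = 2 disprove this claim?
Substitute x = 2 into the relation:
x = 2: LHS = 2² + 3·2 - 2 = 8; 8 ≤ 0 — FAILS

Since the claim fails at x = 2, this value is a counterexample.

Answer: Yes, x = 2 is a counterexample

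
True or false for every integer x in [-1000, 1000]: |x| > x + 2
The claim fails at x = 0:
x = 0: LHS = |0| = 0, RHS = 0 + 2 = 2; 0 > 2 — FAILS

Because a single integer refutes it, the statement is false.

Answer: False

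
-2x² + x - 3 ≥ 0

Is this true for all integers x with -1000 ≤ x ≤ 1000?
The claim fails at x = 0:
x = 0: LHS = -2·0² + 0 - 3 = -3; -3 ≥ 0 — FAILS

Because a single integer refutes it, the statement is false.

Answer: False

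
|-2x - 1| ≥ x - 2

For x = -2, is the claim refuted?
Substitute x = -2 into the relation:
x = -2: LHS = |-2·(-2) - 1| = |3| = 3, RHS = (-2) - 2 = -4; 3 ≥ -4 — holds

The relation holds at x = -2, so it is not a counterexample.

Answer: No, x = -2 is not a counterexample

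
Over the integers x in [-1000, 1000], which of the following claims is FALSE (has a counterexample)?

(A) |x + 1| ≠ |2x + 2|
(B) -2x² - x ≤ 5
(A) x = -1: LHS = |(-1) + 1| = |0| = 0, RHS = |2·(-1) + 2| = |0| = 0; 0 ≠ 0 — FAILS

(B) Over all integers in [-1000, 1000], LHS − RHS is largest at x = 0, where it equals -5:
x = 0: LHS = -2·0² - 0 = 0; 0 ≤ 5 — holds
At the ends of the range:
x = -1000: LHS = -2·(-1000)² - (-1000) = -1999000; -1999000 ≤ 5 — holds
x = 1000: LHS = -2·1000² - 1000 = -2001000; -2001000 ≤ 5 — holds
Hence LHS − RHS is never positive, i.e. LHS ≤ RHS throughout, so the relation holds for every integer in [-1000, 1000].

Only (A) has a counterexample.

Answer: A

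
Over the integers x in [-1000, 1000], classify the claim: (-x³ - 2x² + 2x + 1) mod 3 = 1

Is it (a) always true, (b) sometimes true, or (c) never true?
Holds at x = 0: LHS = (-0³ - 2·0² + 2·0 + 1) mod 3 = 1 mod 3 = 1; 1 = 1 — holds
Fails at x = 1: LHS = (-1³ - 2·1² + 2·1 + 1) mod 3 = 0 mod 3 = 0; 0 = 1 — FAILS
It is satisfied by some integers in the range but not all.

Answer: Sometimes true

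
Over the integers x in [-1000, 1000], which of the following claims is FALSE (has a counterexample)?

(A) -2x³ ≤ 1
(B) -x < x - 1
(A) x = -1: LHS = -2·(-1)³ = 2; 2 ≤ 1 — FAILS
(B) x = 0: LHS = -0 = 0, RHS = 0 - 1 = -1; 0 < -1 — FAILS

Answer: Both A and B are false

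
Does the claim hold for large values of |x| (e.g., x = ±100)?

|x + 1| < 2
x = 100: LHS = |100 + 1| = |101| = 101; 101 < 2 — FAILS
x = -100: LHS = |(-100) + 1| = |-99| = 99; 99 < 2 — FAILS

Answer: No, fails for both x = 100 and x = -100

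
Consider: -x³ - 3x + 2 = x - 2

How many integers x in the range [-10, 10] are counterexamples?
Counterexamples in [-10, 10]: {-10, -9, -8, -7, -6, -5, -4, -3, -2, -1, 0, 1, 2, 3, 4, 5, 6, 7, 8, 9, 10}.

Counting them gives 21 values.

Answer: 21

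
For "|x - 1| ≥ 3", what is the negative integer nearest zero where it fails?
Testing negative integers from -1 downward:
x = -1: LHS = |(-1) - 1| = |-2| = 2; 2 ≥ 3 — FAILS  ← closest negative counterexample to 0

Answer: x = -1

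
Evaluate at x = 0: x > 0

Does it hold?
x = 0: 0 > 0 — FAILS

The relation fails at x = 0, so x = 0 is a counterexample.

Answer: No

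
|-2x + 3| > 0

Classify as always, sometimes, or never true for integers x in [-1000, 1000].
Over all integers in [-1000, 1000], LHS − RHS is smallest at x = 1, where it equals 1:
x = 1: LHS = |-2·1 + 3| = |1| = 1; 1 > 0 — holds
At the ends of the range:
x = -1000: LHS = |-2·(-1000) + 3| = |2003| = 2003; 2003 > 0 — holds
x = 1000: LHS = |-2·1000 + 3| = |-1997| = 1997; 1997 > 0 — holds
Hence LHS − RHS is never zero or negative, i.e. LHS > RHS throughout, so the relation holds for every integer in [-1000, 1000].

No counterexample exists.

Answer: Always true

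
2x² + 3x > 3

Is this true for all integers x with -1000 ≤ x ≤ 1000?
The claim fails at x = 0:
x = 0: LHS = 2·0² + 3·0 = 0; 0 > 3 — FAILS

Because a single integer refutes it, the statement is false.

Answer: False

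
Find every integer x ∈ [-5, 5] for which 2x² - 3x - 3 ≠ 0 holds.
Track d = LHS − RHS over the integers in [-5, 5]. Equality would need d = 0, but d changes sign only between consecutive integers, jumping over 0:
x = -1: LHS = 2·(-1)² - 3·(-1) - 3 = 2; 2 ≠ 0 — holds  (d = 2)
x = 0: LHS = 2·0² - 3·0 - 3 = -3; -3 ≠ 0 — holds  (d = -3)
x = 2: LHS = 2·2² - 3·2 - 3 = -1; -1 ≠ 0 — holds  (d = -1)
x = 3: LHS = 2·3² - 3·3 - 3 = 6; 6 ≠ 0 — holds  (d = 6)
Away from these crossings d keeps a constant sign, and checking every integer in [-5, 5] confirms d ≠ 0 throughout. Hence the two sides are never equal, so the relation holds for every integer in [-5, 5].

Answer: All integers in [-5, 5]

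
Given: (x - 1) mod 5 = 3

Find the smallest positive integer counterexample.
Testing positive integers:
x = 1: LHS = (1 - 1) mod 5 = 0 mod 5 = 0; 0 = 3 — FAILS  ← smallest positive counterexample

Answer: x = 1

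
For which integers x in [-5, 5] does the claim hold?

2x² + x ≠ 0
Holds for: {-5, -4, -3, -2, -1, 1, 2, 3, 4, 5}
Fails for: {0}

Answer: {-5, -4, -3, -2, -1, 1, 2, 3, 4, 5}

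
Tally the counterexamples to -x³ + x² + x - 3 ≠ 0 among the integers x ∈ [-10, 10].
Track d = LHS − RHS over the integers in [-10, 10]. Equality would need d = 0, but d changes sign only between consecutive integers, jumping over 0:
x = -2: LHS = -(-2)³ + (-2)² + (-2) - 3 = 7; 7 ≠ 0 — holds  (d = 7)
x = -1: LHS = -(-1)³ + (-1)² + (-1) - 3 = -2; -2 ≠ 0 — holds  (d = -2)
Away from these crossings d keeps a constant sign, and checking every integer in [-10, 10] confirms d ≠ 0 throughout. Hence the two sides are never equal, so the relation holds for every integer in [-10, 10].

No counterexample appears in that range.

Answer: 0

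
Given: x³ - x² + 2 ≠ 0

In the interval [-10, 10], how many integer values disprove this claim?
Counterexamples in [-10, 10]: {-1}.

Counting them gives 1 values.

Answer: 1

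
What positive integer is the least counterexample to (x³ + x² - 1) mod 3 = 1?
Testing positive integers:
x = 1: LHS = (1³ + 1² - 1) mod 3 = 1 mod 3 = 1; 1 = 1 — holds
x = 2: LHS = (2³ + 2² - 1) mod 3 = 11 mod 3 = 2; 2 = 1 — FAILS  ← smallest positive counterexample

Answer: x = 2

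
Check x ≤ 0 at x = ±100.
x = 100: 100 ≤ 0 — FAILS
x = -100: -100 ≤ 0 — holds

Answer: Partially: fails for x = 100, holds for x = -100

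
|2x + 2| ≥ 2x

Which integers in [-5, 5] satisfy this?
Over all integers in [-5, 5], LHS − RHS is smallest at x = 0, where it equals 2:
x = 0: LHS = |2·0 + 2| = |2| = 2, RHS = 2·0 = 0; 2 ≥ 0 — holds
At the ends of the range:
x = -5: LHS = |2·(-5) + 2| = |-8| = 8, RHS = 2·(-5) = -10; 8 ≥ -10 — holds
x = 5: LHS = |2·5 + 2| = |12| = 12, RHS = 2·5 = 10; 12 ≥ 10 — holds
Hence LHS − RHS is never negative, i.e. LHS ≥ RHS throughout, so the relation holds for every integer in [-5, 5].

Answer: All integers in [-5, 5]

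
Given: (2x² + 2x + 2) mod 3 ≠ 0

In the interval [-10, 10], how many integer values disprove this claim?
Counterexamples in [-10, 10]: {-8, -5, -2, 1, 4, 7, 10}.

Counting them gives 7 values.

Answer: 7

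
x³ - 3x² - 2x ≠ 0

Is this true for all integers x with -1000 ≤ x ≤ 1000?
The claim fails at x = 0:
x = 0: LHS = 0³ - 3·0² - 2·0 = 0; 0 ≠ 0 — FAILS

Because a single integer refutes it, the statement is false.

Answer: False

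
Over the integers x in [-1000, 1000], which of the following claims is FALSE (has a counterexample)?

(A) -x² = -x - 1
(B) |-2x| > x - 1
(A) x = 0: LHS = -0² = 0, RHS = -0 - 1 = -1; 0 = -1 — FAILS

(B) Over all integers in [-1000, 1000], LHS − RHS is smallest at x = 0, where it equals 1:
x = 0: LHS = |-2·0| = |0| = 0, RHS = 0 - 1 = -1; 0 > -1 — holds
At the ends of the range:
x = -1000: LHS = |-2·(-1000)| = |2000| = 2000, RHS = (-1000) - 1 = -1001; 2000 > -1001 — holds
x = 1000: LHS = |-2·1000| = |-2000| = 2000, RHS = 1000 - 1 = 999; 2000 > 999 — holds
Hence LHS − RHS is never zero or negative, i.e. LHS > RHS throughout, so the relation holds for every integer in [-1000, 1000].

Only (A) has a counterexample.

Answer: A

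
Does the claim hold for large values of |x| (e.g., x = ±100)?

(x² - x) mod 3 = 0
x = 100: LHS = (100² - 100) mod 3 = 9900 mod 3 = 0; 0 = 0 — holds
x = -100: LHS = ((-100)² - (-100)) mod 3 = 10100 mod 3 = 2; 2 = 0 — FAILS

Answer: Partially: holds for x = 100, fails for x = -100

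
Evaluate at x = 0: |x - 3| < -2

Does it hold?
x = 0: LHS = |0 - 3| = |-3| = 3; 3 < -2 — FAILS

The relation fails at x = 0, so x = 0 is a counterexample.

Answer: No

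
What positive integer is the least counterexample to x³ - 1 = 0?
Testing positive integers:
x = 1: LHS = 1³ - 1 = 0; 0 = 0 — holds
x = 2: LHS = 2³ - 1 = 7; 7 = 0 — FAILS  ← smallest positive counterexample

Answer: x = 2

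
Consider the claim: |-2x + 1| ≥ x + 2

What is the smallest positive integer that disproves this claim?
Testing positive integers:
x = 1: LHS = |-2·1 + 1| = |-1| = 1, RHS = 1 + 2 = 3; 1 ≥ 3 — FAILS  ← smallest positive counterexample

Answer: x = 1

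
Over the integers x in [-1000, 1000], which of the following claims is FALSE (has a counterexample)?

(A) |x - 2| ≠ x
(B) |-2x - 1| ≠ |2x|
(A) x = 1: LHS = |1 - 2| = |-1| = 1; 1 ≠ 1 — FAILS

(B) Track d = LHS − RHS over the integers in [-1000, 1000]. Equality would need d = 0, but d changes sign only between consecutive integers, jumping over 0:
x = -1: LHS = |-2·(-1) - 1| = |1| = 1, RHS = |2·(-1)| = |-2| = 2; 1 ≠ 2 — holds  (d = -1)
x = 0: LHS = |-2·0 - 1| = |-1| = 1, RHS = |2·0| = |0| = 0; 1 ≠ 0 — holds  (d = 1)
Away from these crossings d keeps a constant sign, and checking every integer in [-1000, 1000] confirms d ≠ 0 throughout. Hence the two sides are never equal, so the relation holds for every integer in [-1000, 1000].

Only (A) has a counterexample.

Answer: A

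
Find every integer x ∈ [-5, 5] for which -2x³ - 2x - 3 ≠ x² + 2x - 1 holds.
Track d = LHS − RHS over the integers in [-5, 5]. Equality would need d = 0, but d changes sign only between consecutive integers, jumping over 0:
x = -1: LHS = -2·(-1)³ - 2·(-1) - 3 = 1, RHS = (-1)² + 2·(-1) - 1 = -2; 1 ≠ -2 — holds  (d = 3)
x = 0: LHS = -2·0³ - 2·0 - 3 = -3, RHS = 0² + 2·0 - 1 = -1; -3 ≠ -1 — holds  (d = -2)
Away from these crossings d keeps a constant sign, and checking every integer in [-5, 5] confirms d ≠ 0 throughout. Hence the two sides are never equal, so the relation holds for every integer in [-5, 5].

Answer: All integers in [-5, 5]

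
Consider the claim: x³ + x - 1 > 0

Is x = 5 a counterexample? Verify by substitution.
Substitute x = 5 into the relation:
x = 5: LHS = 5³ + 5 - 1 = 129; 129 > 0 — holds

The claim holds here, so x = 5 is not a counterexample. (A counterexample exists elsewhere, e.g. x = 0.)

Answer: No, x = 5 is not a counterexample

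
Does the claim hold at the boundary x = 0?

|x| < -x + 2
x = 0: LHS = |0| = 0, RHS = -0 + 2 = 2; 0 < 2 — holds

The relation is satisfied at x = 0.

Answer: Yes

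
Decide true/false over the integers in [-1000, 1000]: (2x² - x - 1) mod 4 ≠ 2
The claim fails at x = -1:
x = -1: LHS = (2·(-1)² - (-1) - 1) mod 4 = 2 mod 4 = 2; 2 ≠ 2 — FAILS

Because a single integer refutes it, the statement is false.

Answer: False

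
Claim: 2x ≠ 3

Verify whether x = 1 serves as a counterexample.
Substitute x = 1 into the relation:
x = 1: LHS = 2·1 = 2; 2 ≠ 3 — holds

The relation holds at x = 1, so it is not a counterexample.

Answer: No, x = 1 is not a counterexample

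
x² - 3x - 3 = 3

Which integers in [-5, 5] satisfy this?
Track d = LHS − RHS over the integers in [-5, 5]. Equality would need d = 0, but d changes sign only between consecutive integers, jumping over 0:
x = -2: LHS = (-2)² - 3·(-2) - 3 = 7; 7 = 3 — FAILS  (d = 4)
x = -1: LHS = (-1)² - 3·(-1) - 3 = 1; 1 = 3 — FAILS  (d = -2)
x = 4: LHS = 4² - 3·4 - 3 = 1; 1 = 3 — FAILS  (d = -2)
x = 5: LHS = 5² - 3·5 - 3 = 7; 7 = 3 — FAILS  (d = 4)
Away from these crossings d keeps a constant sign, and checking every integer in [-5, 5] confirms d ≠ 0 throughout. Hence the two sides are never equal, so the claimed relation (=) fails for every integer in [-5, 5].

Answer: None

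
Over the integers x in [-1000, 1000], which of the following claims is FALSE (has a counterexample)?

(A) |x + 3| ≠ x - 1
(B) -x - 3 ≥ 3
(A) Over all integers in [-1000, 1000], LHS − RHS is always positive; it is smallest at x = 0, where it equals 4:
x = 0: LHS = |0 + 3| = |3| = 3, RHS = 0 - 1 = -1; 3 ≠ -1 — holds
At the ends of the range:
x = -1000: LHS = |(-1000) + 3| = |-997| = 997, RHS = (-1000) - 1 = -1001; 997 ≠ -1001 — holds
x = 1000: LHS = |1000 + 3| = |1003| = 1003, RHS = 1000 - 1 = 999; 1003 ≠ 999 — holds
Hence LHS − RHS is never 0, i.e. the two sides are never equal, so the relation holds for every integer in [-1000, 1000].

(B) x = 0: LHS = -0 - 3 = -3; -3 ≥ 3 — FAILS

Only (B) has a counterexample.

Answer: B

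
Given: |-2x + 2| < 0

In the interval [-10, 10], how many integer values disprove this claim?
Counterexamples in [-10, 10]: {-10, -9, -8, -7, -6, -5, -4, -3, -2, -1, 0, 1, 2, 3, 4, 5, 6, 7, 8, 9, 10}.

Counting them gives 21 values.

Answer: 21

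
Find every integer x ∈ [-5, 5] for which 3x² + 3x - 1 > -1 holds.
Holds for: {-5, -4, -3, -2, 1, 2, 3, 4, 5}
Fails for: {-1, 0}

Answer: {-5, -4, -3, -2, 1, 2, 3, 4, 5}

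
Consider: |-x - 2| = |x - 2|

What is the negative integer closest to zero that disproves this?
Testing negative integers from -1 downward:
x = -1: LHS = |-(-1) - 2| = |-1| = 1, RHS = |(-1) - 2| = |-3| = 3; 1 = 3 — FAILS  ← closest negative counterexample to 0

Answer: x = -1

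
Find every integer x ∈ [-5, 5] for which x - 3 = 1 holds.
Holds for: {4}
Fails for: {-5, -4, -3, -2, -1, 0, 1, 2, 3, 5}

Answer: {4}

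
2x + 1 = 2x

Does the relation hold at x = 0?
x = 0: LHS = 2·0 + 1 = 1, RHS = 2·0 = 0; 1 = 0 — FAILS

The relation fails at x = 0, so x = 0 is a counterexample.

Answer: No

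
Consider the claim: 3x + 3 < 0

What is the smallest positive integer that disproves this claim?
Testing positive integers:
x = 1: LHS = 3·1 + 3 = 6; 6 < 0 — FAILS  ← smallest positive counterexample

Answer: x = 1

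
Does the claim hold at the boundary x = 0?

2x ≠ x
x = 0: LHS = 2·0 = 0; 0 ≠ 0 — FAILS

The relation fails at x = 0, so x = 0 is a counterexample.

Answer: No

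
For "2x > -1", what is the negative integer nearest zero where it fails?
Testing negative integers from -1 downward:
x = -1: LHS = 2·(-1) = -2; -2 > -1 — FAILS  ← closest negative counterexample to 0

Answer: x = -1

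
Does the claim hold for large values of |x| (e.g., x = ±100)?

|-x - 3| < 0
x = 100: LHS = |-100 - 3| = |-103| = 103; 103 < 0 — FAILS
x = -100: LHS = |-(-100) - 3| = |97| = 97; 97 < 0 — FAILS

Answer: No, fails for both x = 100 and x = -100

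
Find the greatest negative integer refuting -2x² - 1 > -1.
Testing negative integers from -1 downward:
x = -1: LHS = -2·(-1)² - 1 = -3; -3 > -1 — FAILS  ← closest negative counterexample to 0

Answer: x = -1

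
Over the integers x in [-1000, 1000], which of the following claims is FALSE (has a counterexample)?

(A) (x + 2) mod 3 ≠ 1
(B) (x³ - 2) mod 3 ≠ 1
(A) x = -1: LHS = ((-1) + 2) mod 3 = 1 mod 3 = 1; 1 ≠ 1 — FAILS
(B) x = 0: LHS = (0³ - 2) mod 3 = (-2) mod 3 = 1; 1 ≠ 1 — FAILS

Answer: Both A and B are false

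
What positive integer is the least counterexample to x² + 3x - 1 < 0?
Testing positive integers:
x = 1: LHS = 1² + 3·1 - 1 = 3; 3 < 0 — FAILS  ← smallest positive counterexample

Answer: x = 1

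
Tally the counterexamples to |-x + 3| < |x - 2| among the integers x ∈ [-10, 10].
Counterexamples in [-10, 10]: {-10, -9, -8, -7, -6, -5, -4, -3, -2, -1, 0, 1, 2}.

Counting them gives 13 values.

Answer: 13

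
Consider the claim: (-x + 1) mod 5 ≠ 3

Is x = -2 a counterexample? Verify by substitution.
Substitute x = -2 into the relation:
x = -2: LHS = (-(-2) + 1) mod 5 = 3 mod 5 = 3; 3 ≠ 3 — FAILS

Since the claim fails at x = -2, this value is a counterexample.

Answer: Yes, x = -2 is a counterexample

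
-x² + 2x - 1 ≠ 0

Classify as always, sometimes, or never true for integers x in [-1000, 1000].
Holds at x = 0: LHS = -0² + 2·0 - 1 = -1; -1 ≠ 0 — holds
Fails at x = 1: LHS = -1² + 2·1 - 1 = 0; 0 ≠ 0 — FAILS
It is satisfied by some integers in the range but not all.

Answer: Sometimes true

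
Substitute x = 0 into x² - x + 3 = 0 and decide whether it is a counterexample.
Substitute x = 0 into the relation:
x = 0: LHS = 0² - 0 + 3 = 3; 3 = 0 — FAILS

Since the claim fails at x = 0, this value is a counterexample.

Answer: Yes, x = 0 is a counterexample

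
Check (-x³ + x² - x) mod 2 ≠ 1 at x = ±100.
x = 100: LHS = (-100³ + 100² - 100) mod 2 = (-990100) mod 2 = 0; 0 ≠ 1 — holds
x = -100: LHS = (-(-100)³ + (-100)² - (-100)) mod 2 = 1010100 mod 2 = 0; 0 ≠ 1 — holds

Answer: Yes, holds for both x = 100 and x = -100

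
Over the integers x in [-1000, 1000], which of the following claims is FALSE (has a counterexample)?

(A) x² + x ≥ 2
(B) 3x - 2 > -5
(A) x = 0: LHS = 0² + 0 = 0; 0 ≥ 2 — FAILS
(B) x = -1: LHS = 3·(-1) - 2 = -5; -5 > -5 — FAILS

Answer: Both A and B are false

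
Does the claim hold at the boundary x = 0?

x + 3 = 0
x = 0: LHS = 0 + 3 = 3; 3 = 0 — FAILS

The relation fails at x = 0, so x = 0 is a counterexample.

Answer: No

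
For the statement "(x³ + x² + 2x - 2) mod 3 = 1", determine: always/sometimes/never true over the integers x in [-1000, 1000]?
Holds at x = 0: LHS = (0³ + 0² + 2·0 - 2) mod 3 = (-2) mod 3 = 1; 1 = 1 — holds
Fails at x = 1: LHS = (1³ + 1² + 2·1 - 2) mod 3 = 2 mod 3 = 2; 2 = 1 — FAILS
It is satisfied by some integers in the range but not all.

Answer: Sometimes true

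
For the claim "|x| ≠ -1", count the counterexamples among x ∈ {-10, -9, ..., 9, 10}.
An absolute value is never negative, so the left side is ≥ 0 for every x, while the right side is -1. Tightest case in [-10, 10] is x = 0:
x = 0: LHS = |0| = 0; 0 ≠ -1 — holds
Hence LHS − RHS is never 0, i.e. the two sides are never equal, so the relation holds for every integer in [-10, 10].

No counterexample appears in that range.

Answer: 0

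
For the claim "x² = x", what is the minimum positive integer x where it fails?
Testing positive integers:
x = 1: LHS = 1² = 1; 1 = 1 — holds
x = 2: LHS = 2² = 4; 4 = 2 — FAILS  ← smallest positive counterexample

Answer: x = 2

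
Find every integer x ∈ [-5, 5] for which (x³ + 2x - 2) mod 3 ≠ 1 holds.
For a polynomial with integer coefficients, its value mod 3 depends only on x mod 3, so it suffices to check one representative of each residue class, x = 0, 1, 2:
x = 0: LHS = (0³ + 2·0 - 2) mod 3 = (-2) mod 3 = 1; 1 ≠ 1 — FAILS
x = 1: LHS = (1³ + 2·1 - 2) mod 3 = 1 mod 3 = 1; 1 ≠ 1 — FAILS
x = 2: LHS = (2³ + 2·2 - 2) mod 3 = 10 mod 3 = 1; 1 ≠ 1 — FAILS
The relation fails in every residue class, so the claimed relation (≠) fails for every integer in [-5, 5].

Answer: None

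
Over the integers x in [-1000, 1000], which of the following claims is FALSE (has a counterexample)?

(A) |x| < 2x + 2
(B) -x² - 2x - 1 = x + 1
(A) x = -1: LHS = |-1| = 1, RHS = 2·(-1) + 2 = 0; 1 < 0 — FAILS
(B) x = 0: LHS = -0² - 2·0 - 1 = -1, RHS = 0 + 1 = 1; -1 = 1 — FAILS

Answer: Both A and B are false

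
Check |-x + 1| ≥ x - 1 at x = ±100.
x = 100: LHS = |-100 + 1| = |-99| = 99, RHS = 100 - 1 = 99; 99 ≥ 99 — holds
x = -100: LHS = |-(-100) + 1| = |101| = 101, RHS = (-100) - 1 = -101; 101 ≥ -101 — holds

Answer: Yes, holds for both x = 100 and x = -100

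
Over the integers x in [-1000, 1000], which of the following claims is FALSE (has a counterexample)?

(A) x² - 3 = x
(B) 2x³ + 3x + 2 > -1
(A) x = 0: LHS = 0² - 3 = -3; -3 = 0 — FAILS
(B) x = -1: LHS = 2·(-1)³ + 3·(-1) + 2 = -3; -3 > -1 — FAILS

Answer: Both A and B are false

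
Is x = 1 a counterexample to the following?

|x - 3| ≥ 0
Substitute x = 1 into the relation:
x = 1: LHS = |1 - 3| = |-2| = 2; 2 ≥ 0 — holds

The relation holds at x = 1, so it is not a counterexample.

Answer: No, x = 1 is not a counterexample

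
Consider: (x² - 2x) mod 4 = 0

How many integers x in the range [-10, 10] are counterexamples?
Counterexamples in [-10, 10]: {-9, -7, -5, -3, -1, 1, 3, 5, 7, 9}.

Counting them gives 10 values.

Answer: 10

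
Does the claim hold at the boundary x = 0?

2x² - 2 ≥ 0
x = 0: LHS = 2·0² - 2 = -2; -2 ≥ 0 — FAILS

The relation fails at x = 0, so x = 0 is a counterexample.

Answer: No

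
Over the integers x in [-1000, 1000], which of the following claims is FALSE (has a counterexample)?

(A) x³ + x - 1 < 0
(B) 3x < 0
(A) x = 1: LHS = 1³ + 1 - 1 = 1; 1 < 0 — FAILS
(B) x = 0: LHS = 3·0 = 0; 0 < 0 — FAILS

Answer: Both A and B are false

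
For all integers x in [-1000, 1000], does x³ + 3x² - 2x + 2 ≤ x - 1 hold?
The claim fails at x = 0:
x = 0: LHS = 0³ + 3·0² - 2·0 + 2 = 2, RHS = 0 - 1 = -1; 2 ≤ -1 — FAILS

Because a single integer refutes it, the statement is false.

Answer: False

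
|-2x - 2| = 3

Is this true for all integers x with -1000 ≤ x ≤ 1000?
The claim fails at x = 0:
x = 0: LHS = |-2·0 - 2| = |-2| = 2; 2 = 3 — FAILS

Because a single integer refutes it, the statement is false.

Answer: False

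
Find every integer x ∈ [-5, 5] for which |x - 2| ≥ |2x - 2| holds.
Holds for: {0, 1}
Fails for: {-5, -4, -3, -2, -1, 2, 3, 4, 5}

Answer: {0, 1}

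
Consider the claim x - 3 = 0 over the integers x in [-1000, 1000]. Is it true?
The claim fails at x = 0:
x = 0: LHS = 0 - 3 = -3; -3 = 0 — FAILS

Because a single integer refutes it, the statement is false.

Answer: False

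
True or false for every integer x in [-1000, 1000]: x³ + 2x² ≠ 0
The claim fails at x = 0:
x = 0: LHS = 0³ + 2·0² = 0; 0 ≠ 0 — FAILS

Because a single integer refutes it, the statement is false.

Answer: False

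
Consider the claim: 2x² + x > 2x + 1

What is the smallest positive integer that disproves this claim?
Testing positive integers:
x = 1: LHS = 2·1² + 1 = 3, RHS = 2·1 + 1 = 3; 3 > 3 — FAILS  ← smallest positive counterexample

Answer: x = 1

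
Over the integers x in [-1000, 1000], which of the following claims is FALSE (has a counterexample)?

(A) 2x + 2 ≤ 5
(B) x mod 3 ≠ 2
(A) x = 2: LHS = 2·2 + 2 = 6; 6 ≤ 5 — FAILS
(B) x = -1: LHS = (-1) mod 3 = 2; 2 ≠ 2 — FAILS

Answer: Both A and B are false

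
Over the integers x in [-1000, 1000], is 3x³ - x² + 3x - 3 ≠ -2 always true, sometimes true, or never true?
Track d = LHS − RHS over the integers in [-1000, 1000]. Equality would need d = 0, but d changes sign only between consecutive integers, jumping over 0:
x = 0: LHS = 3·0³ - 0² + 3·0 - 3 = -3; -3 ≠ -2 — holds  (d = -1)
x = 1: LHS = 3·1³ - 1² + 3·1 - 3 = 2; 2 ≠ -2 — holds  (d = 4)
Away from these crossings d keeps a constant sign, and checking every integer in [-1000, 1000] confirms d ≠ 0 throughout. Hence the two sides are never equal, so the relation holds for every integer in [-1000, 1000].

No counterexample exists.

Answer: Always true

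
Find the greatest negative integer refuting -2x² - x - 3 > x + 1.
Testing negative integers from -1 downward:
x = -1: LHS = -2·(-1)² - (-1) - 3 = -4, RHS = (-1) + 1 = 0; -4 > 0 — FAILS  ← closest negative counterexample to 0

Answer: x = -1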